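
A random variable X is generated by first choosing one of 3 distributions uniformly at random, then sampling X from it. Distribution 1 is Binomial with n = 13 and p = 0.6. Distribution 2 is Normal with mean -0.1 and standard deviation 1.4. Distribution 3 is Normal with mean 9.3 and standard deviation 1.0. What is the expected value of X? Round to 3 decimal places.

5.667

Component means — 1: 7.8; 2: -0.1; 3: 9.3.
E[X] = 0.333333·7.8 + 0.333333·-0.1 + 0.333333·9.3 = 5.66667.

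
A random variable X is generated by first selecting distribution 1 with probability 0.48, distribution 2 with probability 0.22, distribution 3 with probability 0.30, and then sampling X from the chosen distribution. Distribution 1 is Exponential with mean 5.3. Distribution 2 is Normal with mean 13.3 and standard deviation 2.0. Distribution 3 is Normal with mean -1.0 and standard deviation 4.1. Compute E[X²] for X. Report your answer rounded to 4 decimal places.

For each component E[X²] = Var + (mean)², giving 1: 56.18; 2: 180.89; 3: 17.81.
Overall E[X²] = 0.48·56.18 + 0.22·180.89 + 0.3·17.81 = 72.1052.

72.1052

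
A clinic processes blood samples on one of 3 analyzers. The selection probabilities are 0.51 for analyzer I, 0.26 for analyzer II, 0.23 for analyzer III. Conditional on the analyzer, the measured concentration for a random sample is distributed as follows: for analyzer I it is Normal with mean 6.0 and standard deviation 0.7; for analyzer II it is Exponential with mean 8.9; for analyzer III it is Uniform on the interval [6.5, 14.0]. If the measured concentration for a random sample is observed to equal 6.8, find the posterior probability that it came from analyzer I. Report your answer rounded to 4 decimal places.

Likelihoods f(6.8 | ·): I: 0.296614; II: 0.0523347; III: 0.133333.
Posterior ∝ prior × likelihood. Numerator for I: 0.51·0.296614 = 0.151273.
Normalizing constant: 0.51·0.296614 + 0.26·0.0523347 + 0.23·0.133333 = 0.195547.
P(I | observation) = 0.151273 / 0.195547 = 0.77359.

0.7736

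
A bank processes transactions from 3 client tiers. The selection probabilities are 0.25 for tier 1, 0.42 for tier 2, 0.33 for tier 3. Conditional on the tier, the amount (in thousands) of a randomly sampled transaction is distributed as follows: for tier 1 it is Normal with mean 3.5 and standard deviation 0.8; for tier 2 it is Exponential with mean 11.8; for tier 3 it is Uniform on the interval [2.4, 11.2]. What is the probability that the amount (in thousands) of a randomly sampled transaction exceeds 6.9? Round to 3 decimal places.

0.395

Conditional on each tier, P(X > 6.9): 1: 1.06885e-05; 2: 0.557248; 3: 0.488636.
By total probability, P(X > 6.9) = 0.25·1.06885e-05 + 0.42·0.557248 + 0.33·0.488636 = 0.395297.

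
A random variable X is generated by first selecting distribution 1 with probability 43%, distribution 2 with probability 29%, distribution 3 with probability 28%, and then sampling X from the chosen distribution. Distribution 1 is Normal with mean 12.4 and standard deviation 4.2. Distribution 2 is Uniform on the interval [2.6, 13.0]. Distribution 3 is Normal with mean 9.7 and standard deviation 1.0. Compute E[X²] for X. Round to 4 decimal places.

120.5847

For each component E[X²] = Var + (mean)², giving 1: 171.4; 2: 69.8533; 3: 95.09.
Overall E[X²] = 0.43·171.4 + 0.29·69.8533 + 0.28·95.09 = 120.585.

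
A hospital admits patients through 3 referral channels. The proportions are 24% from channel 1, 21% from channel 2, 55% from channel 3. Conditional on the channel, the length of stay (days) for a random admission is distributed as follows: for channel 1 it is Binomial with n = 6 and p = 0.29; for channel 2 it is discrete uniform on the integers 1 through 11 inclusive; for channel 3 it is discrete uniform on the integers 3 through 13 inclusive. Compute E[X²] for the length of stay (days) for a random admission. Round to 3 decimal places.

51.383

For each component E[X²] = Var + (mean)², giving 1: 4.263; 2: 46; 3: 74.
Overall E[X²] = 0.24·4.263 + 0.21·46 + 0.55·74 = 51.3831.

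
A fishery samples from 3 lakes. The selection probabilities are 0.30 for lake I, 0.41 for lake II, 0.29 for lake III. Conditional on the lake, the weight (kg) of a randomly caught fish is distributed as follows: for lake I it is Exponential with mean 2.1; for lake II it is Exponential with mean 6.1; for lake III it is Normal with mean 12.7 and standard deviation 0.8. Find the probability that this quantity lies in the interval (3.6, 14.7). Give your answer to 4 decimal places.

0.5324

Conditional on each lake, P(3.6 < X < 14.7): I: 0.17918; II: 0.464406; III: 0.99379.
By total probability, P(3.6 < X < 14.7) = 0.3·0.17918 + 0.41·0.464406 + 0.29·0.99379 = 0.53236.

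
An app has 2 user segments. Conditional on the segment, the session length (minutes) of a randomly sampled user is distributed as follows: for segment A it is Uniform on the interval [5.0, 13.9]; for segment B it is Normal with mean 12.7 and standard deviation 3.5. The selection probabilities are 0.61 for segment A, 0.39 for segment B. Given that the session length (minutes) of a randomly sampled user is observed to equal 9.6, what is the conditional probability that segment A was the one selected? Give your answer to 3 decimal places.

Likelihoods f(9.6 | ·): A: 0.11236; B: 0.0770003.
Posterior ∝ prior × likelihood. Numerator for A: 0.61·0.11236 = 0.0685393.
Normalizing constant: 0.61·0.11236 + 0.39·0.0770003 = 0.0985694.
P(A | observation) = 0.0685393 / 0.0985694 = 0.695341.

0.695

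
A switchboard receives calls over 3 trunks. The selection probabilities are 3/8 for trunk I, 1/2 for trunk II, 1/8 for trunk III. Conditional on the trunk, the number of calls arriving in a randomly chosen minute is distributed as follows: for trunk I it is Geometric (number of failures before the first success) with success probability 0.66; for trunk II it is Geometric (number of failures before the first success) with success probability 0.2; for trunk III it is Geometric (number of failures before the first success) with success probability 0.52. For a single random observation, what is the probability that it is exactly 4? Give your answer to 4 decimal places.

0.0477

Conditional on each trunk, P(X = 4): I: 0.00881982; II: 0.08192; III: 0.0276038.
By total probability, P(X = 4) = 0.375·0.00881982 + 0.5·0.08192 + 0.125·0.0276038 = 0.0477179.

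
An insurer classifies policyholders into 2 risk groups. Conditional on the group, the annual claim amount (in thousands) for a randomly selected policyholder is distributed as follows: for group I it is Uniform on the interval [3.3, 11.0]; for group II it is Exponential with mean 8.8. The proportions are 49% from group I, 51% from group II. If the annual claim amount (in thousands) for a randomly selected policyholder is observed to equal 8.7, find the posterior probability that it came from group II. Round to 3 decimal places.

Likelihoods f(8.7 | ·): I: 0.12987; II: 0.0422822.
Posterior ∝ prior × likelihood. Numerator for II: 0.51·0.0422822 = 0.0215639.
Normalizing constant: 0.49·0.12987 + 0.51·0.0422822 = 0.0852003.
P(II | observation) = 0.0215639 / 0.0852003 = 0.253097.

0.253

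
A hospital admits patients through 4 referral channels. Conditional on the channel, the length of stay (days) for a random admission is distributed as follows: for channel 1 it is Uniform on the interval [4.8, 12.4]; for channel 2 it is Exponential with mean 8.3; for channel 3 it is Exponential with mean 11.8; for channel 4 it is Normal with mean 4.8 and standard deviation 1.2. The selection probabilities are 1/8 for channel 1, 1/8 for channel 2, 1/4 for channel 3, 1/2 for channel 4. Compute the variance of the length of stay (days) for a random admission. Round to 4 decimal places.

53.2403

Per component, 1: μ=8.6, E[X²]=78.7733; 2: μ=8.3, E[X²]=137.78; 3: μ=11.8, E[X²]=278.48; 4: μ=4.8, E[X²]=24.48.
E[X] = 0.125·8.6 + 0.125·8.3 + 0.25·11.8 + 0.5·4.8 = 7.4625.
E[X²] = 0.125·78.7733 + 0.125·137.78 + 0.25·278.48 + 0.5·24.48 = 108.929.
Var(X) = E[X²] − (E[X])² = 108.929 − 55.6889 = 53.2403.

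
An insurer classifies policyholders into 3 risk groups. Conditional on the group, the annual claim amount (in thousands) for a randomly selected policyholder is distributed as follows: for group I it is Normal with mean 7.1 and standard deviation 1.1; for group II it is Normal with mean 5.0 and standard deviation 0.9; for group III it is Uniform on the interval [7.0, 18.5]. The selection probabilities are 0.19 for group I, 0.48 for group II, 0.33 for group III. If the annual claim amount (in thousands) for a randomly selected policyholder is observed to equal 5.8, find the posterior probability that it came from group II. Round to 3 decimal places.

Likelihoods f(5.8 | ·): I: 0.180397; II: 0.298603; III: 0.
Posterior ∝ prior × likelihood. Numerator for II: 0.48·0.298603 = 0.14333.
Normalizing constant: 0.19·0.180397 + 0.48·0.298603 + 0.33·0 = 0.177605.
P(II | observation) = 0.14333 / 0.177605 = 0.807013.

0.807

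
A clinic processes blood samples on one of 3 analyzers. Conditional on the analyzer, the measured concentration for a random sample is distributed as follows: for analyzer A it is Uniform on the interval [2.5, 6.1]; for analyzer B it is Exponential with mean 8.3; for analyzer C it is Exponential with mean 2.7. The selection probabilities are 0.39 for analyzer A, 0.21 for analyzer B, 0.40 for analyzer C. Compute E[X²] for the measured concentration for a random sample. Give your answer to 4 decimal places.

42.3981

For each component E[X²] = Var + (mean)², giving A: 19.57; B: 137.78; C: 14.58.
Overall E[X²] = 0.39·19.57 + 0.21·137.78 + 0.4·14.58 = 42.3981.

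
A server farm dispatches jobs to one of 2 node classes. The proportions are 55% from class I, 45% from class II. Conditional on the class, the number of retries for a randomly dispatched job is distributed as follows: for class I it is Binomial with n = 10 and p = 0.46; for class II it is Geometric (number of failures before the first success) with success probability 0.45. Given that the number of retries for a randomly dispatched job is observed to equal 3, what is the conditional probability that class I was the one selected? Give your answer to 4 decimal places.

Likelihoods P(X=3 | ·): I: 0.156391; II: 0.0748688.
Posterior ∝ prior × likelihood. Numerator for I: 0.55·0.156391 = 0.0860149.
Normalizing constant: 0.55·0.156391 + 0.45·0.0748688 = 0.119706.
P(I | observation) = 0.0860149 / 0.119706 = 0.718552.

0.7186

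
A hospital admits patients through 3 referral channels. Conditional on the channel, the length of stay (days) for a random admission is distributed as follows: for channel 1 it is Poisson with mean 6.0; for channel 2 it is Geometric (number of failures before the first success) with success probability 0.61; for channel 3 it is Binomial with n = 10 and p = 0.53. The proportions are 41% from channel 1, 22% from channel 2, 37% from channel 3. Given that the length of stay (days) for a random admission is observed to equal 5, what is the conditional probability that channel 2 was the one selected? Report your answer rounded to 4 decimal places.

Likelihoods P(X=5 | ·): 1: 0.160623; 2: 0.00550368; 3: 0.241696.
Posterior ∝ prior × likelihood. Numerator for 2: 0.22·0.00550368 = 0.00121081.
Normalizing constant: 0.41·0.160623 + 0.22·0.00550368 + 0.37·0.241696 = 0.156494.
P(2 | observation) = 0.00121081 / 0.156494 = 0.00773711.

0.0077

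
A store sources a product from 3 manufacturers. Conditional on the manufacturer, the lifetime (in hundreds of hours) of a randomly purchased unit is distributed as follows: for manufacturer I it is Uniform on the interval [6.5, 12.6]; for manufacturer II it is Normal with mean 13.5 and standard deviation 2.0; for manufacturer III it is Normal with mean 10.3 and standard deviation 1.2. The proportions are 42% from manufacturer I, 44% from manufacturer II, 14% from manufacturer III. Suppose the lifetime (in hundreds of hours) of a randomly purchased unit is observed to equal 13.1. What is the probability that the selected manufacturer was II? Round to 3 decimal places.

0.966

Likelihoods f(13.1 | ·): I: 0; II: 0.195521; III: 0.0218516.
Posterior ∝ prior × likelihood. Numerator for II: 0.44·0.195521 = 0.0860294.
Normalizing constant: 0.42·0 + 0.44·0.195521 + 0.14·0.0218516 = 0.0890886.
P(II | observation) = 0.0860294 / 0.0890886 = 0.965661.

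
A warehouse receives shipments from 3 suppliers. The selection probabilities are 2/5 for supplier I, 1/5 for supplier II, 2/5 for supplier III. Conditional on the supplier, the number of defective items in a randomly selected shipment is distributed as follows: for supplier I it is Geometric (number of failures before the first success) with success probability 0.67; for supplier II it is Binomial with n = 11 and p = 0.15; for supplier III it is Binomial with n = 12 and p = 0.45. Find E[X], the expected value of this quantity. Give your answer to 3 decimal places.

2.687

Component means — I: 0.492537; II: 1.65; III: 5.4.
E[X] = 0.4·0.492537 + 0.2·1.65 + 0.4·5.4 = 2.68701.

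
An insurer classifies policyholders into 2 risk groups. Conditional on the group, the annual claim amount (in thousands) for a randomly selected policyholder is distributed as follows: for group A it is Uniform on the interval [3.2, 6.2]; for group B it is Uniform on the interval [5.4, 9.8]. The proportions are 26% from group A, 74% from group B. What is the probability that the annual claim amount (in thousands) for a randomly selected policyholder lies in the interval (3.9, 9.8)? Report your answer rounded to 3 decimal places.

Conditional on each group, P(3.9 < X < 9.8): A: 0.766667; B: 1.
By total probability, P(3.9 < X < 9.8) = 0.26·0.766667 + 0.74·1 = 0.939333.

0.939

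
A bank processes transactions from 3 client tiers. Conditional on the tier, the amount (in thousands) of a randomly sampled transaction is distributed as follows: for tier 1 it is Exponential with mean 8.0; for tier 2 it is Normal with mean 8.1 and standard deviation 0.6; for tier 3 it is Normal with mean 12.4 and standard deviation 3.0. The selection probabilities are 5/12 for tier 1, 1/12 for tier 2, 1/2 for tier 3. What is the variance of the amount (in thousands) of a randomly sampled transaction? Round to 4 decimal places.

36.0008

Per component, 1: μ=8, E[X²]=128; 2: μ=8.1, E[X²]=65.97; 3: μ=12.4, E[X²]=162.76.
E[X] = 0.416667·8 + 0.0833333·8.1 + 0.5·12.4 = 10.2083.
E[X²] = 0.416667·128 + 0.0833333·65.97 + 0.5·162.76 = 140.211.
Var(X) = E[X²] − (E[X])² = 140.211 − 104.21 = 36.0008.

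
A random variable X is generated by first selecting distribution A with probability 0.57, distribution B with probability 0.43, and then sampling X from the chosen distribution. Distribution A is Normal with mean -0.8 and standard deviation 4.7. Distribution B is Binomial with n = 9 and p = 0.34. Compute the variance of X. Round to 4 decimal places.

17.1116

Per component, A: μ=-0.8, E[X²]=22.73; B: μ=3.06, E[X²]=11.3832.
E[X] = 0.57·-0.8 + 0.43·3.06 = 0.8598.
E[X²] = 0.57·22.73 + 0.43·11.3832 = 17.8509.
Var(X) = E[X²] − (E[X])² = 17.8509 − 0.739256 = 17.1116.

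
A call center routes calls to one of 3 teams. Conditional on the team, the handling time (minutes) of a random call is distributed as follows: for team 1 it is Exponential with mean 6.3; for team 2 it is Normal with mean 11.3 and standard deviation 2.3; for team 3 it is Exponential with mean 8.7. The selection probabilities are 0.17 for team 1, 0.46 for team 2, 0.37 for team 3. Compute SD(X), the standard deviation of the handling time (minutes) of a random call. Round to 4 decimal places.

Per component, 1: μ=6.3, E[X²]=79.38; 2: μ=11.3, E[X²]=132.98; 3: μ=8.7, E[X²]=151.38.
E[X] = 0.17·6.3 + 0.46·11.3 + 0.37·8.7 = 9.488.
E[X²] = 0.17·79.38 + 0.46·132.98 + 0.37·151.38 = 130.676.
Var(X) = E[X²] − (E[X])² = 130.676 − 90.0221 = 40.6539.
SD(X) = √40.6539 = 6.37604.

6.3760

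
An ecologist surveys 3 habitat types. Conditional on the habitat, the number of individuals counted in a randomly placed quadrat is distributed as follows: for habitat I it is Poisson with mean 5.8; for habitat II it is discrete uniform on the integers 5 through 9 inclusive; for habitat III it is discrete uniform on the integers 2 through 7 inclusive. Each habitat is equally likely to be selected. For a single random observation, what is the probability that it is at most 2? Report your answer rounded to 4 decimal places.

0.0794

Conditional on each habitat, P(X ≤ 2): I: 0.0715108; II: 0; III: 0.166667.
By total probability, P(X ≤ 2) = 0.333333·0.0715108 + 0.333333·0 + 0.333333·0.166667 = 0.0793925.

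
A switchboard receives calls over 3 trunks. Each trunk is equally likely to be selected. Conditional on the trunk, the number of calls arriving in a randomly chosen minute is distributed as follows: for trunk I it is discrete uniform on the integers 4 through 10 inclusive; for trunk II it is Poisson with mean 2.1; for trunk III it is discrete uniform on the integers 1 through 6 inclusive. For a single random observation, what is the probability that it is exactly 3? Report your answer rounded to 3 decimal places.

Conditional on each trunk, P(X = 3): I: 0; II: 0.189011; III: 0.166667.
By total probability, P(X = 3) = 0.333333·0 + 0.333333·0.189011 + 0.333333·0.166667 = 0.118559.

0.119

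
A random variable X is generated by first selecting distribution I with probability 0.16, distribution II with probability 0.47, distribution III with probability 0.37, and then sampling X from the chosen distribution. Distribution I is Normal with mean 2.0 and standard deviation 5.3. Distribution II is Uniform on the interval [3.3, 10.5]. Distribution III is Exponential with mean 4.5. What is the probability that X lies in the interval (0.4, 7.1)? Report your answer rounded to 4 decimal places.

0.5823

Conditional on each component, P(0.4 < X < 7.1): I: 0.450672; II: 0.527778; III: 0.708514.
By total probability, P(0.4 < X < 7.1) = 0.16·0.450672 + 0.47·0.527778 + 0.37·0.708514 = 0.582313.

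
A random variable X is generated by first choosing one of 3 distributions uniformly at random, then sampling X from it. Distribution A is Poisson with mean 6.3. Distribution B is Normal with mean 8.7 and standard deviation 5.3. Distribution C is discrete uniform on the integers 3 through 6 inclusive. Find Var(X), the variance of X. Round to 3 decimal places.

Per component, A: μ=6.3, E[X²]=45.99; B: μ=8.7, E[X²]=103.78; C: μ=4.5, E[X²]=21.5.
E[X] = 0.333333·6.3 + 0.333333·8.7 + 0.333333·4.5 = 6.5.
E[X²] = 0.333333·45.99 + 0.333333·103.78 + 0.333333·21.5 = 57.09.
Var(X) = E[X²] − (E[X])² = 57.09 − 42.25 = 14.84.

14.840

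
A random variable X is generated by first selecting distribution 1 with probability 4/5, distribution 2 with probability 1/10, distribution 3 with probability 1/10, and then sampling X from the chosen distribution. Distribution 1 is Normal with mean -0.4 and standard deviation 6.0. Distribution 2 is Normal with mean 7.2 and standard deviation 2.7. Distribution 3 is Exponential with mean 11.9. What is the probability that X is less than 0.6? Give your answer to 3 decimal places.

Conditional on each component, P(X < 0.6): 1: 0.566184; 2: 0.00725377; 3: 0.0491702.
By total probability, P(X < 0.6) = 0.8·0.566184 + 0.1·0.00725377 + 0.1·0.0491702 = 0.458589.

0.459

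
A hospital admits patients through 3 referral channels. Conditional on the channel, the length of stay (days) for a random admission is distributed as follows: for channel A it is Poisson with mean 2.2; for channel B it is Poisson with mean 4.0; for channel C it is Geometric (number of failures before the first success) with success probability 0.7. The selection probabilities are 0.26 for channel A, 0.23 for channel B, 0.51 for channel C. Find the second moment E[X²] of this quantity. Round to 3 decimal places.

For each component E[X²] = Var + (mean)², giving A: 7.04; B: 20; C: 0.795918.
Overall E[X²] = 0.26·7.04 + 0.23·20 + 0.51·0.795918 = 6.83632.

6.836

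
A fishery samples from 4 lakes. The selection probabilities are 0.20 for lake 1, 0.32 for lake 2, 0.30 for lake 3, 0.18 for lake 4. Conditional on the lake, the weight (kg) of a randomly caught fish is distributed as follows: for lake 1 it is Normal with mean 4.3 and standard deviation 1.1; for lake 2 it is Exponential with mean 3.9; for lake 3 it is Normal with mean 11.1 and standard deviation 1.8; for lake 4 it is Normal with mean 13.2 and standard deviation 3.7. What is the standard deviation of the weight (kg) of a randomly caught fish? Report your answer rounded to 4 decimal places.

Per component, 1: μ=4.3, E[X²]=19.7; 2: μ=3.9, E[X²]=30.42; 3: μ=11.1, E[X²]=126.45; 4: μ=13.2, E[X²]=187.93.
E[X] = 0.2·4.3 + 0.32·3.9 + 0.3·11.1 + 0.18·13.2 = 7.814.
E[X²] = 0.2·19.7 + 0.32·30.42 + 0.3·126.45 + 0.18·187.93 = 85.4368.
Var(X) = E[X²] − (E[X])² = 85.4368 − 61.0586 = 24.3782.
SD(X) = √24.3782 = 4.93743.

4.9374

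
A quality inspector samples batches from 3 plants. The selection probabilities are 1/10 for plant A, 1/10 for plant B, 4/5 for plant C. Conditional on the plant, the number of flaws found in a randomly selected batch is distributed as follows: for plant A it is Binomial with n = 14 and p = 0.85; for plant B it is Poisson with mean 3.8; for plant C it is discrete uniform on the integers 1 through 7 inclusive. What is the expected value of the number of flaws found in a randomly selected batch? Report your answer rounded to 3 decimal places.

Component means — A: 11.9; B: 3.8; C: 4.
E[X] = 0.1·11.9 + 0.1·3.8 + 0.8·4 = 4.77.

4.770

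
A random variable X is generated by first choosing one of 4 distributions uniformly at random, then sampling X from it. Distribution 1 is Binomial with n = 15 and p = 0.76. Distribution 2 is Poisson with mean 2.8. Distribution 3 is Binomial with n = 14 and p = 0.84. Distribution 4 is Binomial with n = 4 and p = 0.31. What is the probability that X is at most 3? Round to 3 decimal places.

0.421

Conditional on each component, P(X ≤ 3): 1: 7.85042e-06; 2: 0.691937; 3: 3.98152e-07; 4: 0.990765.
By total probability, P(X ≤ 3) = 0.25·7.85042e-06 + 0.25·0.691937 + 0.25·3.98152e-07 + 0.25·0.990765 = 0.420678.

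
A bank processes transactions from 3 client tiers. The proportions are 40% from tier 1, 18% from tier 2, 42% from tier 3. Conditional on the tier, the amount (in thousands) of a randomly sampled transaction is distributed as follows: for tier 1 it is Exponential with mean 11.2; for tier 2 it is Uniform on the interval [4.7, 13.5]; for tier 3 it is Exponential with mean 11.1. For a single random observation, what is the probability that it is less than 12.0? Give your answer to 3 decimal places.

0.690

Conditional on each tier, P(X < 12.0): 1: 0.657481; 2: 0.829545; 3: 0.660771.
By total probability, P(X < 12.0) = 0.4·0.657481 + 0.18·0.829545 + 0.42·0.660771 = 0.689835.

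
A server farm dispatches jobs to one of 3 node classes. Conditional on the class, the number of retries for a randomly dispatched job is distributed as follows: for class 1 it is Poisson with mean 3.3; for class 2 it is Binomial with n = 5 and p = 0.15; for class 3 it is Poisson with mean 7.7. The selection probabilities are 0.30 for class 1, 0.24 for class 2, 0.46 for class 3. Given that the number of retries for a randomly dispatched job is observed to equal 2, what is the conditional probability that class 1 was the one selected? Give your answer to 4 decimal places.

Likelihoods P(X=2 | ·): 1: 0.200829; 2: 0.138178; 3: 0.0134241.
Posterior ∝ prior × likelihood. Numerator for 1: 0.3·0.200829 = 0.0602487.
Normalizing constant: 0.3·0.200829 + 0.24·0.138178 + 0.46·0.0134241 = 0.0995865.
P(1 | observation) = 0.0602487 / 0.0995865 = 0.604988.

0.6050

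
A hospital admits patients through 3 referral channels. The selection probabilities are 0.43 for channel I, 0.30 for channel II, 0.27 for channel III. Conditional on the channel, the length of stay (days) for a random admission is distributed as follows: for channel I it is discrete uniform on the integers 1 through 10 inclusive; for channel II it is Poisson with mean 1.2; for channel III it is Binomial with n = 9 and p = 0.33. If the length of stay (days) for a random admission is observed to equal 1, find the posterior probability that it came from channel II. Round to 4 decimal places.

Likelihoods P(X=1 | ·): I: 0.1; II: 0.361433; III: 0.120602.
Posterior ∝ prior × likelihood. Numerator for II: 0.3·0.361433 = 0.10843.
Normalizing constant: 0.43·0.1 + 0.3·0.361433 + 0.27·0.120602 = 0.183992.
P(II | observation) = 0.10843 / 0.183992 = 0.589317.

0.5893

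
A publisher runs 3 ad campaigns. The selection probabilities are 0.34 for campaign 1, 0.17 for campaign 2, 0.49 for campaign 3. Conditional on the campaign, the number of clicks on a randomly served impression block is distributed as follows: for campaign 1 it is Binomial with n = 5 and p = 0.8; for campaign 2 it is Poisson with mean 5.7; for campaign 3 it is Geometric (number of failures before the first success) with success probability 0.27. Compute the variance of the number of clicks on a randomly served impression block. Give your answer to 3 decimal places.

7.343

Per component, 1: μ=4, E[X²]=16.8; 2: μ=5.7, E[X²]=38.19; 3: μ=2.7037, E[X²]=17.3237.
E[X] = 0.34·4 + 0.17·5.7 + 0.49·2.7037 = 3.65381.
E[X²] = 0.34·16.8 + 0.17·38.19 + 0.49·17.3237 = 20.6929.
Var(X) = E[X²] − (E[X])² = 20.6929 − 13.3504 = 7.34257.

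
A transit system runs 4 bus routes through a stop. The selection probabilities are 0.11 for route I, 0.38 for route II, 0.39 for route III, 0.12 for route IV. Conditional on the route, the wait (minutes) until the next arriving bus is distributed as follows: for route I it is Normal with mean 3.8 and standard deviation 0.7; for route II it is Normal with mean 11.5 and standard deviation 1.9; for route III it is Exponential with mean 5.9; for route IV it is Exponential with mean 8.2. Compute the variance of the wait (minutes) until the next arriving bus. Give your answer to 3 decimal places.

Per component, I: μ=3.8, E[X²]=14.93; II: μ=11.5, E[X²]=135.86; III: μ=5.9, E[X²]=69.62; IV: μ=8.2, E[X²]=134.48.
E[X] = 0.11·3.8 + 0.38·11.5 + 0.39·5.9 + 0.12·8.2 = 8.073.
E[X²] = 0.11·14.93 + 0.38·135.86 + 0.39·69.62 + 0.12·134.48 = 96.5585.
Var(X) = E[X²] − (E[X])² = 96.5585 − 65.1733 = 31.3852.

31.385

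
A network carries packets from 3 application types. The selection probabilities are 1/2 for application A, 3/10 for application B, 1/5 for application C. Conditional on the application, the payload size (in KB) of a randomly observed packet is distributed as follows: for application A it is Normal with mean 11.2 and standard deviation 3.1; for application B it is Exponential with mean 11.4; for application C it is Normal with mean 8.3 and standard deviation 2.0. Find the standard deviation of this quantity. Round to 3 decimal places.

6.784

Per component, A: μ=11.2, E[X²]=135.05; B: μ=11.4, E[X²]=259.92; C: μ=8.3, E[X²]=72.89.
E[X] = 0.5·11.2 + 0.3·11.4 + 0.2·8.3 = 10.68.
E[X²] = 0.5·135.05 + 0.3·259.92 + 0.2·72.89 = 160.079.
Var(X) = E[X²] − (E[X])² = 160.079 − 114.062 = 46.0166.
SD(X) = √46.0166 = 6.78355.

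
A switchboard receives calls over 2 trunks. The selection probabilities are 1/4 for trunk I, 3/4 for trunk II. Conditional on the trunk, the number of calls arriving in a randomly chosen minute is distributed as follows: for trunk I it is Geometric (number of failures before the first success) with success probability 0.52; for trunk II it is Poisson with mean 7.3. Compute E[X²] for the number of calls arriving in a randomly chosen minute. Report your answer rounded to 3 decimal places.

For each component E[X²] = Var + (mean)², giving I: 2.62722; II: 60.59.
Overall E[X²] = 0.25·2.62722 + 0.75·60.59 = 46.0993.

46.099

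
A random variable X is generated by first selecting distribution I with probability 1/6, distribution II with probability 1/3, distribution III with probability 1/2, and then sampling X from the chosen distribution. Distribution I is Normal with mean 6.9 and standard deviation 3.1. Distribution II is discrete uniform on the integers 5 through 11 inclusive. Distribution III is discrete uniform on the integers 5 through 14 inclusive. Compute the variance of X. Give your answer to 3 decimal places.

8.066

Per component, I: μ=6.9, E[X²]=57.22; II: μ=8, E[X²]=68; III: μ=9.5, E[X²]=98.5.
E[X] = 0.166667·6.9 + 0.333333·8 + 0.5·9.5 = 8.56667.
E[X²] = 0.166667·57.22 + 0.333333·68 + 0.5·98.5 = 81.4533.
Var(X) = E[X²] − (E[X])² = 81.4533 − 73.3878 = 8.06556.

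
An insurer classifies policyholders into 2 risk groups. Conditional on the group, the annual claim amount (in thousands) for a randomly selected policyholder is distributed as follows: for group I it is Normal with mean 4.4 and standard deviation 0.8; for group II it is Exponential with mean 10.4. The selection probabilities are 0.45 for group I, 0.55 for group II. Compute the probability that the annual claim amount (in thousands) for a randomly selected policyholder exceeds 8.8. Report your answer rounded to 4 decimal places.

Conditional on each group, P(X > 8.8): I: 1.89896e-08; II: 0.429062.
By total probability, P(X > 8.8) = 0.45·1.89896e-08 + 0.55·0.429062 = 0.235984.

0.2360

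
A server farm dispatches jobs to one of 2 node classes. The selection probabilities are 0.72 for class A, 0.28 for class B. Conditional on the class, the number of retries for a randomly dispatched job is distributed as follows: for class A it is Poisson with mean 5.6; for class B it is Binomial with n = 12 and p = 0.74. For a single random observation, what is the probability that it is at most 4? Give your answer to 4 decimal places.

Conditional on each class, P(X ≤ 4): A: 0.34215; B: 0.00363811.
By total probability, P(X ≤ 4) = 0.72·0.34215 + 0.28·0.00363811 = 0.247367.

0.2474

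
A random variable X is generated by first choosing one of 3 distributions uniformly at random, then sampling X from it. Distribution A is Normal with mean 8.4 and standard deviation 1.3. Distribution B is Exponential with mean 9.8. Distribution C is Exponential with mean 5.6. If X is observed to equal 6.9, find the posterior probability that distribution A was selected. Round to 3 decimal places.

0.606

Likelihoods f(6.9 | ·): A: 0.157712; B: 0.0504656; C: 0.0520834.
Posterior ∝ prior × likelihood. Numerator for A: 0.333333·0.157712 = 0.0525707.
Normalizing constant: 0.333333·0.157712 + 0.333333·0.0504656 + 0.333333·0.0520834 = 0.0867537.
P(A | observation) = 0.0525707 / 0.0867537 = 0.605977.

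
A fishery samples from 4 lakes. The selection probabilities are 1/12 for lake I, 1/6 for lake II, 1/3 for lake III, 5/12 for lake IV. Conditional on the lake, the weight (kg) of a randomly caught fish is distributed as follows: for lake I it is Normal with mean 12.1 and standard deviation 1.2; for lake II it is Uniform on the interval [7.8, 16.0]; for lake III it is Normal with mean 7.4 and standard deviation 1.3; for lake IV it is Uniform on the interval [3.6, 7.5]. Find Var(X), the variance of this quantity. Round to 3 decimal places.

Per component, I: μ=12.1, E[X²]=147.85; II: μ=11.9, E[X²]=147.213; III: μ=7.4, E[X²]=56.45; IV: μ=5.55, E[X²]=32.07.
E[X] = 0.0833333·12.1 + 0.166667·11.9 + 0.333333·7.4 + 0.416667·5.55 = 7.77083.
E[X²] = 0.0833333·147.85 + 0.166667·147.213 + 0.333333·56.45 + 0.416667·32.07 = 69.0356.
Var(X) = E[X²] − (E[X])² = 69.0356 − 60.3859 = 8.6497.

8.650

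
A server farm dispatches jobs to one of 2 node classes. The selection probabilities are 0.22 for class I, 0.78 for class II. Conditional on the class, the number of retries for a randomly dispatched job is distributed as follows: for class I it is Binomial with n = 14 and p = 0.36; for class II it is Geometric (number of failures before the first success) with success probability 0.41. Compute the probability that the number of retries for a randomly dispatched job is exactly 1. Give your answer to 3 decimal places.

Conditional on each class, P(X = 1): I: 0.0152325; II: 0.2419.
By total probability, P(X = 1) = 0.22·0.0152325 + 0.78·0.2419 = 0.192033.

0.192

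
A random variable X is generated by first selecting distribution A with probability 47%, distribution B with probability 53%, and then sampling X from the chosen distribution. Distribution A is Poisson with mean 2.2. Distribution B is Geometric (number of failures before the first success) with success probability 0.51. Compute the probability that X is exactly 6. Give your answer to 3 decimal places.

0.012

Conditional on each component, P(X = 6): A: 0.0174484; B: 0.00705906.
By total probability, P(X = 6) = 0.47·0.0174484 + 0.53·0.00705906 = 0.0119421.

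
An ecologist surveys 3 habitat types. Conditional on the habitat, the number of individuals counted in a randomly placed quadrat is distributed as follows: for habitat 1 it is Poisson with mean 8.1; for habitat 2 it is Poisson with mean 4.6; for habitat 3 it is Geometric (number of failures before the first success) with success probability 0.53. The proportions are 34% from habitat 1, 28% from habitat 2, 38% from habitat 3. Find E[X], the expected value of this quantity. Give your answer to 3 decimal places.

Component means — 1: 8.1; 2: 4.6; 3: 0.886792.
E[X] = 0.34·8.1 + 0.28·4.6 + 0.38·0.886792 = 4.37898.

4.379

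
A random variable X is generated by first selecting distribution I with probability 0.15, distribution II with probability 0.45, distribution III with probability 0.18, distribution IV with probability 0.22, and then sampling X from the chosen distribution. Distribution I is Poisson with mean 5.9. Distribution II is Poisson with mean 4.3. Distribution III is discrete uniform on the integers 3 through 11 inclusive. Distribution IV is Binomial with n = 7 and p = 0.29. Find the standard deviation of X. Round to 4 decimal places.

Per component, I: μ=5.9, E[X²]=40.71; II: μ=4.3, E[X²]=22.79; III: μ=7, E[X²]=55.6667; IV: μ=2.03, E[X²]=5.5622.
E[X] = 0.15·5.9 + 0.45·4.3 + 0.18·7 + 0.22·2.03 = 4.5266.
E[X²] = 0.15·40.71 + 0.45·22.79 + 0.18·55.6667 + 0.22·5.5622 = 27.6057.
Var(X) = E[X²] − (E[X])² = 27.6057 − 20.4901 = 7.11558.
SD(X) = √7.11558 = 2.6675.

2.6675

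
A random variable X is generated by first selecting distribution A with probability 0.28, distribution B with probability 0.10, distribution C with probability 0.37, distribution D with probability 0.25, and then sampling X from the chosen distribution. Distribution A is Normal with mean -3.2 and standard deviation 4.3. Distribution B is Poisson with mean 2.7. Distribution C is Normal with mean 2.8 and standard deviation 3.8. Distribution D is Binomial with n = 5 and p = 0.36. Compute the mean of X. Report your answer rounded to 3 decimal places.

0.860

Component means — A: -3.2; B: 2.7; C: 2.8; D: 1.8.
E[X] = 0.28·-3.2 + 0.1·2.7 + 0.37·2.8 + 0.25·1.8 = 0.86.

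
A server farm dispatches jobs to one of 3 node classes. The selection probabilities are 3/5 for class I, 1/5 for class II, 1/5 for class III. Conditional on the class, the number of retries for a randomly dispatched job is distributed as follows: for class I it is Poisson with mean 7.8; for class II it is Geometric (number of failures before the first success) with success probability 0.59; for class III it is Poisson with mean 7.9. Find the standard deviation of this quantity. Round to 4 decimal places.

Per component, I: μ=7.8, E[X²]=68.64; II: μ=0.694915, E[X²]=1.66073; III: μ=7.9, E[X²]=70.31.
E[X] = 0.6·7.8 + 0.2·0.694915 + 0.2·7.9 = 6.39898.
E[X²] = 0.6·68.64 + 0.2·1.66073 + 0.2·70.31 = 55.5781.
Var(X) = E[X²] − (E[X])² = 55.5781 − 40.947 = 14.6312.
SD(X) = √14.6312 = 3.82507.

3.8251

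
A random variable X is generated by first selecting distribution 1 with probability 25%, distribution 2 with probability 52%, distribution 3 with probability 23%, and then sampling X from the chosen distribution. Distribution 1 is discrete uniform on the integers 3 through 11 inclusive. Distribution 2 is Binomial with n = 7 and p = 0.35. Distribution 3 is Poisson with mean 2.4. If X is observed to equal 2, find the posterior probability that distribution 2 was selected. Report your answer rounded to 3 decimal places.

0.721

Likelihoods P(X=2 | ·): 1: 0; 2: 0.298485; 3: 0.261268.
Posterior ∝ prior × likelihood. Numerator for 2: 0.52·0.298485 = 0.155212.
Normalizing constant: 0.25·0 + 0.52·0.298485 + 0.23·0.261268 = 0.215304.
P(2 | observation) = 0.155212 / 0.215304 = 0.720898.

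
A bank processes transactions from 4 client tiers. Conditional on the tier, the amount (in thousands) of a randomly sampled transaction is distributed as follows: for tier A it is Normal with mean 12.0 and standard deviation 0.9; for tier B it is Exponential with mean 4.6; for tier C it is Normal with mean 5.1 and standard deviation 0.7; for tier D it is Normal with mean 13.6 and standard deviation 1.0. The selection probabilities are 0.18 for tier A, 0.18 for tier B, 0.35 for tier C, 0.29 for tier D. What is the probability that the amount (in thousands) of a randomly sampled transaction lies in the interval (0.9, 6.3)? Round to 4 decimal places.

Conditional on each tier, P(0.9 < X < 6.3): A: 1.1996e-10; B: 0.568081; C: 0.956762; D: 1.43885e-13.
By total probability, P(0.9 < X < 6.3) = 0.18·1.1996e-10 + 0.18·0.568081 + 0.35·0.956762 + 0.29·1.43885e-13 = 0.437121.

0.4371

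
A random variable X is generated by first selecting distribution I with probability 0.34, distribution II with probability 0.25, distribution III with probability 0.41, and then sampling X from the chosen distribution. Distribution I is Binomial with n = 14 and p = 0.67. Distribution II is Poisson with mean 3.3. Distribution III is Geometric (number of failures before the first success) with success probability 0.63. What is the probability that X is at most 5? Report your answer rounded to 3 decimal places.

Conditional on each component, P(X ≤ 5): I: 0.016261; II: 0.882877; III: 0.997434.
By total probability, P(X ≤ 5) = 0.34·0.016261 + 0.25·0.882877 + 0.41·0.997434 = 0.635196.

0.635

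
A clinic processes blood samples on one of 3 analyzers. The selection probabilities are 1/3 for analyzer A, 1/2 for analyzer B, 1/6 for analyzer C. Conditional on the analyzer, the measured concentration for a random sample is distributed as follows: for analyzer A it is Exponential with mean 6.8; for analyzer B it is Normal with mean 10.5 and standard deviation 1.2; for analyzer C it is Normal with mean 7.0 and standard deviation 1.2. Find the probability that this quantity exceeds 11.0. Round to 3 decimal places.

0.235

Conditional on each analyzer, P(X > 11.0): A: 0.198365; B: 0.338461; C: 0.00042906.
By total probability, P(X > 11.0) = 0.333333·0.198365 + 0.5·0.338461 + 0.166667·0.00042906 = 0.235424.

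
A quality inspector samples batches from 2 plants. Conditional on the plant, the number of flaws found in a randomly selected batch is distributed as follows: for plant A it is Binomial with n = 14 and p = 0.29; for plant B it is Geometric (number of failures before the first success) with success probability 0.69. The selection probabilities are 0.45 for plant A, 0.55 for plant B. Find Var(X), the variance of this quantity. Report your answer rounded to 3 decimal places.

Per component, A: μ=4.06, E[X²]=19.3662; B: μ=0.449275, E[X²]=0.852972.
E[X] = 0.45·4.06 + 0.55·0.449275 = 2.0741.
E[X²] = 0.45·19.3662 + 0.55·0.852972 = 9.18392.
Var(X) = E[X²] − (E[X])² = 9.18392 − 4.3019 = 4.88203.

4.882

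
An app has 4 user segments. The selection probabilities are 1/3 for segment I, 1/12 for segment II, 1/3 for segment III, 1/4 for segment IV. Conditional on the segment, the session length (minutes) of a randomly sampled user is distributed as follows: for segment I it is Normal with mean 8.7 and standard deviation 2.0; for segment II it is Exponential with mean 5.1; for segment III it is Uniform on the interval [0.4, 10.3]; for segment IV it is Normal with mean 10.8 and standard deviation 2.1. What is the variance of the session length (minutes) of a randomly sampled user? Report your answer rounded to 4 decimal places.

Per component, I: μ=8.7, E[X²]=79.69; II: μ=5.1, E[X²]=52.02; III: μ=5.35, E[X²]=36.79; IV: μ=10.8, E[X²]=121.05.
E[X] = 0.333333·8.7 + 0.0833333·5.1 + 0.333333·5.35 + 0.25·10.8 = 7.80833.
E[X²] = 0.333333·79.69 + 0.0833333·52.02 + 0.333333·36.79 + 0.25·121.05 = 73.4242.
Var(X) = E[X²] − (E[X])² = 73.4242 − 60.9701 = 12.4541.

12.4541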